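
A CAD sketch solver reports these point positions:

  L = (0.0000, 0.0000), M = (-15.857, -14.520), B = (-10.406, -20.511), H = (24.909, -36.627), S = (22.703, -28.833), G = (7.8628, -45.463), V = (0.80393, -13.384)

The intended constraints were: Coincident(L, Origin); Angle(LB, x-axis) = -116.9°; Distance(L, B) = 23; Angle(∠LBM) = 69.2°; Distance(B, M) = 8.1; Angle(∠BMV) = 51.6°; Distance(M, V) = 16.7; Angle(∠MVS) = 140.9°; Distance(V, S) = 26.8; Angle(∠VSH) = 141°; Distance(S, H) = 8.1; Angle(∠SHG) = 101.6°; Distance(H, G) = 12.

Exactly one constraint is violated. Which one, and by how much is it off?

Distance(H, G) = 12 — off by 7.20.

L = (0.00, 0.00) ✓; LB at -116.9° ✓; |LB| = 23.00 ✓; ∠LBM = 69.20° ✓; |BM| = 8.100 ✓; ∠BMV = 51.60° ✓; |MV| = 16.70 ✓; ∠MVS = 140.9° ✓; |VS| = 26.80 ✓; ∠VSH = 141.0° ✓; |SH| = 8.100 ✓; ∠SHG = 101.6° ✓; |HG| = 19.20 ✗.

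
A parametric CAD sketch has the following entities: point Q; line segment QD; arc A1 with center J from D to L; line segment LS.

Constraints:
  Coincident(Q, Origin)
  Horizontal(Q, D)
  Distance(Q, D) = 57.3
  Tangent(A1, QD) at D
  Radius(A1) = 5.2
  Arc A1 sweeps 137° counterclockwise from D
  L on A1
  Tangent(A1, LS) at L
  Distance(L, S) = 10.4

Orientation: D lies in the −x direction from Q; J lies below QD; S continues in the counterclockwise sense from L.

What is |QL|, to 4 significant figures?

61.51

Q is at the origin; Q and D share the same y with |QD| = 57.3 and D on the −x side, so D = (-57.30, 0.000). The tangent condition forces JD to be normal to QD, so J = D + (0, -5.2) = (-57.30, -5.200). On A1, D sits at bearing 90° from J; a 137° counterclockwise sweep puts L at bearing 227°, so L = J + 5.2·(cos 227°, sin 227°) = (-60.85, -9.003). Then |QL| = |L − Q| = 61.51.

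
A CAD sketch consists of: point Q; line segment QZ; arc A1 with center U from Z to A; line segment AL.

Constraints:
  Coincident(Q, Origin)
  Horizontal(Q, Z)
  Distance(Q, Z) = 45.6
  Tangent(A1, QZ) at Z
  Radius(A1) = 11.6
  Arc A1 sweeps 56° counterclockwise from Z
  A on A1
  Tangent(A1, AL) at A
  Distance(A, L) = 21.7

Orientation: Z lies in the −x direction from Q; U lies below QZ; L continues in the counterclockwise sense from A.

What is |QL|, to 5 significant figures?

71.204

On A1, Z sits at bearing 90° from U; a 56° counterclockwise sweep puts A at bearing 146°, so A = U + 11.6·(cos 146°, sin 146°) = (-55.217, -5.1134). The tangent condition forces UA to be normal to AL, so AL runs along (−sin 146°, cos 146°); with |AL| = 21.7, L = (-67.351, -23.103). Then |QL| = |L − Q| = 71.204.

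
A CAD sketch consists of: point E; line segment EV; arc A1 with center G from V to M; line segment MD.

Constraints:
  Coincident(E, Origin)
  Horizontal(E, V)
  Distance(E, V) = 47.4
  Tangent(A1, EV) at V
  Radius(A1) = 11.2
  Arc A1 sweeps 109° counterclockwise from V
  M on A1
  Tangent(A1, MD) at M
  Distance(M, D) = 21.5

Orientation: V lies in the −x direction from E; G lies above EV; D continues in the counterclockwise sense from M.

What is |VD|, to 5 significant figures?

35.358

E is at the origin; E and V share the same y with |EV| = 47.4 and V on the −x side, so V = (-47.400, 0.0000). A1 meets EV tangentially, so GV is at right angles to EV, so G = V + (0, 11.2) = (-47.400, 11.200). On A1, V sits at bearing -90° from G; a 109° counterclockwise sweep puts M at bearing 19°, so M = G + 11.2·(cos 19°, sin 19°) = (-36.810, 14.846). Since A1 is tangent to MD there, GM ⟂ MD, so MD runs along (−sin 19°, cos 19°); with |MD| = 21.5, D = (-43.810, 35.175). Then |VD| = |D − V| = 35.358.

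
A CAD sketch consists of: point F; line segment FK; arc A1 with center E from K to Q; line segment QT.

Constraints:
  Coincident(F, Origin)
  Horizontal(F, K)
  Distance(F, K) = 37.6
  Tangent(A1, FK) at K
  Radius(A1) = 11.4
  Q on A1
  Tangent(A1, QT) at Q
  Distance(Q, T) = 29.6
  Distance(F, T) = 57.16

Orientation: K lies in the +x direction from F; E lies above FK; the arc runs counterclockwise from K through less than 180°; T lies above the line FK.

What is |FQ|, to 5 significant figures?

50.665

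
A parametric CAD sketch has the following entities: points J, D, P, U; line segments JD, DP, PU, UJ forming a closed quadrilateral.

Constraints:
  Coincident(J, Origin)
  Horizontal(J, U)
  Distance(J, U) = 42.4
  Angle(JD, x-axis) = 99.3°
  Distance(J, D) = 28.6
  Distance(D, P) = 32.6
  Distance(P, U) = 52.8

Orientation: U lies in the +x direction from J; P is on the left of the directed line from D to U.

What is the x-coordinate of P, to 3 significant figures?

21.1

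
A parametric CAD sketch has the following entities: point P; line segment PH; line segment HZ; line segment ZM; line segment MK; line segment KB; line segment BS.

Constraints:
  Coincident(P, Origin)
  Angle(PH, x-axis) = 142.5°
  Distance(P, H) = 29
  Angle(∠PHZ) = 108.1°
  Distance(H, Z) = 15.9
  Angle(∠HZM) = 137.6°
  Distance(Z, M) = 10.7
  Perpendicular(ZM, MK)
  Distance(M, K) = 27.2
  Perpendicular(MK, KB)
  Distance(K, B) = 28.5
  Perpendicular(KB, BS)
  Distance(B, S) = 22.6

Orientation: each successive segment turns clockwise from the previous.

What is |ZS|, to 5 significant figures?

18.385

P is at the origin; PH runs at 142.5° with length 29.0, so H = (-23.007, 17.654). ∠PHZ = 108.1° gives HZ at 70.600° from the x-axis; with |HZ| = 15.9, Z = (-17.726, 32.651). ∠HZM = 137.6° gives ZM at 28.200° from the x-axis; with |ZM| = 10.7, M = (-8.2959, 37.708). ZM is perpendicular to MK, so MK runs at -61.800°; with |MK| = 27.2, K = (4.5574, 13.736). MK ⟂ KB, so KB runs at -151.80°; with |KB| = 28.5, B = (-20.560, 0.26846). The perpendicularity gives BS at right angles to KB, so BS runs at 118.20°; with |BS| = 22.6, S = (-31.239, 20.186). Then |ZS| = |S − Z| = 18.385.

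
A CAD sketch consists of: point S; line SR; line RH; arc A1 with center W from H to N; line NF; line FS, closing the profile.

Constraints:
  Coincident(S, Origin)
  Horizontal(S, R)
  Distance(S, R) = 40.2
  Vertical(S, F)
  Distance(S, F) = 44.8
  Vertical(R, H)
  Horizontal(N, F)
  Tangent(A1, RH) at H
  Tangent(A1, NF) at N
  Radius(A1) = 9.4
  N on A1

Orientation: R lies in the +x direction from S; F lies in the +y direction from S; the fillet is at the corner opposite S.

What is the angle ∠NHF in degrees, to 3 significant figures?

31.8°

S is at the origin; SR is horizontal with |SR| = 40.2 and R on the +x side, so R = (40.2, 0.00). S and F share the same x with |SF| = 44.8 and F on the +y side, so F = (0.00, 44.8). The virtual corner opposite S is at (40.2, 44.8). A1 meets RH tangentially, so WH is at right angles to RH and since A1 is tangent to NF there, WN ⟂ NF, with radius 9.4, so the center W sits 9.4 in from both sides at W = (30.8, 35.4). That places the tangent points at H = (40.2, 35.4) on RH and N = (30.8, 44.8) on NF. Then cos ∠NHF = HN·HF / (|HN||HF|), giving 31.8°.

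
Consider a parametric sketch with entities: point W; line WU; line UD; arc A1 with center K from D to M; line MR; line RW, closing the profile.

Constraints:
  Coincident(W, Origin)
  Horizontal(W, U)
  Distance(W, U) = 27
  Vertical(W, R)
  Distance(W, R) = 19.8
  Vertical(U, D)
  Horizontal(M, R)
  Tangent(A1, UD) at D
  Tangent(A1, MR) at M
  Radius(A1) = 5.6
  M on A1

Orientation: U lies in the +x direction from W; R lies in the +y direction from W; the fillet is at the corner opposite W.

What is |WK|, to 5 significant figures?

25.683

WR is vertical with |WR| = 19.8 and R on the +y side, so R = (0.0000, 19.800). The virtual corner opposite W is at (27.000, 19.800). A1 meets UD tangentially, so KD is at right angles to UD and since A1 is tangent to MR there, KM ⟂ MR, with radius 5.6, so the center K sits 5.6 in from both sides at K = (21.400, 14.200). Then |WK| = |K − W| = 25.683.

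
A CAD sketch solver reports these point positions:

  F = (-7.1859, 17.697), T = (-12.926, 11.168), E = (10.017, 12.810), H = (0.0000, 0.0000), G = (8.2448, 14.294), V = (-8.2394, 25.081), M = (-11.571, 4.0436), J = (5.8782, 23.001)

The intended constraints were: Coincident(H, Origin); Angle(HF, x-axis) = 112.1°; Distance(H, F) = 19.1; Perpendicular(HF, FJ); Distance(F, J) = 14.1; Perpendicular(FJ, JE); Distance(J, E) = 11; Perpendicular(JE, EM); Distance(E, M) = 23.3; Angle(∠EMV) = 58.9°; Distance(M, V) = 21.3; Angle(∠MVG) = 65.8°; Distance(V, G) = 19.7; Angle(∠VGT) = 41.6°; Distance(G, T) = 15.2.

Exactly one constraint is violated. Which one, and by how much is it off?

Distance(G, T) = 15.2 — off by 6.20.

H = (0.00, 0.00) ✓; HF at 112.1° ✓; |HF| = 19.10 ✓; ∠(HF, FJ) = 90.00° ✓; |FJ| = 14.10 ✓; ∠(FJ, JE) = 89.99° ✓; |JE| = 11.00 ✓; ∠(JE, EM) = 90.00° ✓; |EM| = 23.30 ✓; ∠EMV = 58.90° ✓; |MV| = 21.30 ✓; ∠MVG = 65.80° ✓; |VG| = 19.70 ✓; ∠VGT = 41.60° ✓; |GT| = 21.40 ✗.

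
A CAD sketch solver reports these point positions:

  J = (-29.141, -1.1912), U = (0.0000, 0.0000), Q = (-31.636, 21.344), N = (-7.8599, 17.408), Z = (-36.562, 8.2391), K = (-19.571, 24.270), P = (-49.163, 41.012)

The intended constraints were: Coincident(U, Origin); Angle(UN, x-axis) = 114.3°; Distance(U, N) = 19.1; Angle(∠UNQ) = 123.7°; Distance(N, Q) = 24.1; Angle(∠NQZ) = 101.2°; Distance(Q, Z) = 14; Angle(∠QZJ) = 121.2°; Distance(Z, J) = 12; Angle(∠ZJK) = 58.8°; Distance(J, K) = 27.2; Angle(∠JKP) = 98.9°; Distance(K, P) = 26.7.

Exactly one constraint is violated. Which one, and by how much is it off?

Distance(K, P) = 26.7 — off by 7.30.

U = (0.00, 0.00) ✓; UN at 114.3° ✓; |UN| = 19.10 ✓; ∠UNQ = 123.7° ✓; |NQ| = 24.10 ✓; ∠NQZ = 101.2° ✓; |QZ| = 14.00 ✓; ∠QZJ = 121.2° ✓; |ZJ| = 12.00 ✓; ∠ZJK = 58.80° ✓; |JK| = 27.20 ✓; ∠JKP = 98.90° ✓; |KP| = 34.00 ✗.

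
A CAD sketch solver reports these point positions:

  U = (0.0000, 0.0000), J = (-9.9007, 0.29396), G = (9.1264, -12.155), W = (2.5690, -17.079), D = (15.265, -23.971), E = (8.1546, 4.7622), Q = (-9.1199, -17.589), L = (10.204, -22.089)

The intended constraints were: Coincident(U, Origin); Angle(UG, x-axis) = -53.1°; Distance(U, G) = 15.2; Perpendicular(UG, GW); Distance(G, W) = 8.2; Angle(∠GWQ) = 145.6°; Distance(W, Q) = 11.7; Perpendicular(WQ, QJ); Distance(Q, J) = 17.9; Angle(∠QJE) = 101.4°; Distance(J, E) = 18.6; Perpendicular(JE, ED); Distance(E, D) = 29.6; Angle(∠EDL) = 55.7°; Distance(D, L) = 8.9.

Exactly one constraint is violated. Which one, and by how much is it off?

Distance(D, L) = 8.9 — off by 3.50.

U = (0.00, 0.00) ✓; UG at -53.10° ✓; |UG| = 15.20 ✓; ∠(UG, GW) = 90.00° ✓; |GW| = 8.200 ✓; ∠GWQ = 145.6° ✓; |WQ| = 11.70 ✓; ∠(WQ, QJ) = 90.00° ✓; |QJ| = 17.90 ✓; ∠QJE = 101.4° ✓; |JE| = 18.60 ✓; ∠(JE, ED) = 90.00° ✓; |ED| = 29.60 ✓; ∠EDL = 55.70° ✓; |DL| = 5.400 ✗.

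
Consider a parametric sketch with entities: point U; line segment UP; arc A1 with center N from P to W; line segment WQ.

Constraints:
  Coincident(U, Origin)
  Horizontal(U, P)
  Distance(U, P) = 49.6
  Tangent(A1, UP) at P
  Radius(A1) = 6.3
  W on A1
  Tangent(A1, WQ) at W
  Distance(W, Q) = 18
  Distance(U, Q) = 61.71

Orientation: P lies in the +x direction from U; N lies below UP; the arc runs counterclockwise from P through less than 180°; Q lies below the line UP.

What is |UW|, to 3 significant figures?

46.1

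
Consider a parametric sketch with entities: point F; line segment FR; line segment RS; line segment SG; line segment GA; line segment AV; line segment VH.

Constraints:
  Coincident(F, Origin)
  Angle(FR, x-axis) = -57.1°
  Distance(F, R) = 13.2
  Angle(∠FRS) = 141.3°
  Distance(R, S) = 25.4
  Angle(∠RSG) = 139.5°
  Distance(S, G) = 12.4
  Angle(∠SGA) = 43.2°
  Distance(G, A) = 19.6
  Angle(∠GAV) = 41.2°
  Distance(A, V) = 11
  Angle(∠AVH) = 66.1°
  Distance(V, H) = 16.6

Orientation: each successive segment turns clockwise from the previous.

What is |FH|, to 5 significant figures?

40.110

F is at the origin; FR runs at -57.1° with length 13.2, so R = (7.1699, -11.083). ∠FRS = 141.3° gives RS at -95.800° from the x-axis; with |RS| = 25.4, S = (4.6031, -36.353). ∠RSG = 139.5° gives SG at -136.30° from the x-axis; with |SG| = 12.4, G = (-4.3617, -44.920). ∠SGA = 43.2° gives GA at 86.900° from the x-axis; with |GA| = 19.6, A = (-3.3018, -25.349). ∠GAV = 41.2° gives AV at -51.900° from the x-axis; with |AV| = 11.0, V = (3.4856, -34.005). ∠AVH = 66.1° gives VH at -165.80° from the x-axis; with |VH| = 16.6, H = (-12.607, -38.077). Then |FH| = |H − F| = 40.110.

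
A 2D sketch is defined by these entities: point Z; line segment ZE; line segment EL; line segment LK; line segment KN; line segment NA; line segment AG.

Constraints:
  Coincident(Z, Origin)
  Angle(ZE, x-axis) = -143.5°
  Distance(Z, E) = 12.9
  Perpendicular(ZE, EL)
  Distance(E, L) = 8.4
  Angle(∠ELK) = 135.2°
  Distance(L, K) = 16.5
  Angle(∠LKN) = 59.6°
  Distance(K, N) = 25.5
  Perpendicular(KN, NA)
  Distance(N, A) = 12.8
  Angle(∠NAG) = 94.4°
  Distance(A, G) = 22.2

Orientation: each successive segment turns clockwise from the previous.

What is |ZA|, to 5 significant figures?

10.583

∠LKN = 59.6° gives KN at -38.700° from the x-axis; with |KN| = 25.5, N = (6.9166, -0.53733). KN ⟂ NA, so NA runs at -128.70°; with |NA| = 12.8, A = (-1.0865, -10.527). Then |ZA| = |A − Z| = 10.583.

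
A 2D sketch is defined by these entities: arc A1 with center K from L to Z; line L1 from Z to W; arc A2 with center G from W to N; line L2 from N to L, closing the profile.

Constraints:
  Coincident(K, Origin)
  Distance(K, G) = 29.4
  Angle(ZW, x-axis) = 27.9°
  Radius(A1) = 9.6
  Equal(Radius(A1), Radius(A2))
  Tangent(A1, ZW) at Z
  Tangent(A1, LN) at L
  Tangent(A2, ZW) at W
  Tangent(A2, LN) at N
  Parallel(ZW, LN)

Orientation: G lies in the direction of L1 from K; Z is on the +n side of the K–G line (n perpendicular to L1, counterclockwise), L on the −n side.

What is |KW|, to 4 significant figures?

30.93

The slot axis is L1's direction at 27.9°, so u = (cos 27.9°, sin 27.9°) = (0.8838, 0.4679) and n = (−sin 27.9°, cos 27.9°) = (-0.4679, 0.8838). K is at the origin and G lies 29.4 along u from K, so G = 29.4·u = (25.98, 13.76). Tangency of A1 to both parallel lines with radius 9.6 puts Z and L at K ± 9.6·n: Z = (-4.492, 8.484), L = (4.492, -8.484). Equal radii place W and N the same way about G: W = G + 9.6·n = (21.49, 22.24), N = G − 9.6·n = (30.47, 5.273). Then |KW| = |W − K| = 30.93.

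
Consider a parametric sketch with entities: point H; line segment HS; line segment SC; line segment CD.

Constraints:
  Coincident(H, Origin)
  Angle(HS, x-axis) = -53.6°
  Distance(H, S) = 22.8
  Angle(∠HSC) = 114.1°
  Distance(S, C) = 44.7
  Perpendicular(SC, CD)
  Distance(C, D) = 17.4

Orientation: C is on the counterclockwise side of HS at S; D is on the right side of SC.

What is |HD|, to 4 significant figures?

66.16

∠HSC = 114.1°, so SC runs at -53.6° + (180° − 114.1°) = 12.30° from the x-axis; with |SC| = 44.7, C = S + 44.7·(cos 12.30°, sin 12.30°) = (57.20, -8.829). The perpendicularity gives CD at right angles to SC; with |CD| = 17.4 on the right of SC, D = C + 17.4·(0.2130, -0.9770) = (60.91, -25.83). Then |HD| = |D − H| = 66.16.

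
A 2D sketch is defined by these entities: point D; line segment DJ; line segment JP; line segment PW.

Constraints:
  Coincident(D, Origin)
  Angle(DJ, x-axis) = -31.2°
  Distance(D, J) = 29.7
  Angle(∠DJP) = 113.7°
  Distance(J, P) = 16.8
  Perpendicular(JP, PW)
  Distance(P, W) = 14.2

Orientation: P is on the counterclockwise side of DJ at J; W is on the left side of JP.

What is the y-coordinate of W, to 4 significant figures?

5.892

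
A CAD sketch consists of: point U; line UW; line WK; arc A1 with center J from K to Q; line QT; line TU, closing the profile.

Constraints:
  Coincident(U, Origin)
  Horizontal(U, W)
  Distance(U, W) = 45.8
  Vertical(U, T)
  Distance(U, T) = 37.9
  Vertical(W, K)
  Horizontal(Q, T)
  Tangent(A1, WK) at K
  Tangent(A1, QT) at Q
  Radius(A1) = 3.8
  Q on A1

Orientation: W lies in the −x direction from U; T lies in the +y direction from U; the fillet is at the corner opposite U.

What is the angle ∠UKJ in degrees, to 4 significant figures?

36.67°

The virtual corner opposite U is at (-45.80, 37.90). Since A1 is tangent to WK there, JK ⟂ WK and the tangent condition forces JQ to be normal to QT, with radius 3.8, so the center J sits 3.8 in from both sides at J = (-42.00, 34.10). That places the tangent points at K = (-45.80, 34.10) on WK and Q = (-42.00, 37.90) on QT. Then cos ∠UKJ = KU·KJ / (|KU||KJ|), giving 36.67°.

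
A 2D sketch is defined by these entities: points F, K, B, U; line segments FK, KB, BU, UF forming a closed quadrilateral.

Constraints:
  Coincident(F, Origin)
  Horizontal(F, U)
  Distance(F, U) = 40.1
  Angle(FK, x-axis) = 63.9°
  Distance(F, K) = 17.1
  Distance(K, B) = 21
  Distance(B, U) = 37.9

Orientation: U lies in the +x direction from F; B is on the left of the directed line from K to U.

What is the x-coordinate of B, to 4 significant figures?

20.09

F is at the origin; F and U share the same y with |FU| = 40.1 and U in +x, so U = (40.1, 0). FK runs at 63.9° with |FK| = 17.1, so K = (7.523, 15.36). B is determined by |KB| = 21.0 and |BU| = 37.9 together: it lies at the intersection of circle(K, 21.0) and circle(U, 37.9). With |KU| = 36.01, the foot of the radical line on KU is 4.188 from K and the perpendicular offset is √(21.0² − 4.188²) = 20.58. Taking the left-of-KU solution: B = (20.09, 32.18).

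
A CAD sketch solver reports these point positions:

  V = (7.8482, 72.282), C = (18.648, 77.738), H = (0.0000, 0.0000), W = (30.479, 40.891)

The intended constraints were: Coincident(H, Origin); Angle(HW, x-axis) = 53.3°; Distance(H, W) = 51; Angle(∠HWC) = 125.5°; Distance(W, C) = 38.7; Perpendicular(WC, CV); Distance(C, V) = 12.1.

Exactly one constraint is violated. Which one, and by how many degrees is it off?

Perpendicular(WC, CV) — off by 9.00°.

H = (0.00, 0.00) ✓; HW at 53.30° ✓; |HW| = 51.00 ✓; ∠HWC = 125.5° ✓; |WC| = 38.70 ✓; ∠(WC, CV) = 99.00° ✗; |CV| = 12.10 ✓.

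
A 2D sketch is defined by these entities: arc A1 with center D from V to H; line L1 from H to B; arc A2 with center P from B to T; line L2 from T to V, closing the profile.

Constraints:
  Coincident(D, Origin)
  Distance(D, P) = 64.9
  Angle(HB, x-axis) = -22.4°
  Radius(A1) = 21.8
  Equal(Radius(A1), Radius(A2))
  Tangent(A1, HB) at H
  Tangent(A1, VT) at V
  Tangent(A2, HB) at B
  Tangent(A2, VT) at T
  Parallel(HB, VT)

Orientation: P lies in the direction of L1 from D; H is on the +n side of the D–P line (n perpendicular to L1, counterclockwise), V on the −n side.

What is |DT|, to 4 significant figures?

68.46

The slot axis is L1's direction at -22.4°, so u = (cos -22.4°, sin -22.4°) = (0.9245, -0.3811) and n = (−sin -22.4°, cos -22.4°) = (0.3811, 0.9245). D is at the origin and P lies 64.9 along u from D, so P = 64.9·u = (60.00, -24.73). Tangency of A1 to both parallel lines with radius 21.8 puts H and V at D ± 21.8·n: H = (8.307, 20.16), V = (-8.307, -20.16). Equal radii place B and T the same way about P: B = P + 21.8·n = (68.31, -4.576), T = P − 21.8·n = (51.70, -44.89). Then |DT| = |T − D| = 68.46.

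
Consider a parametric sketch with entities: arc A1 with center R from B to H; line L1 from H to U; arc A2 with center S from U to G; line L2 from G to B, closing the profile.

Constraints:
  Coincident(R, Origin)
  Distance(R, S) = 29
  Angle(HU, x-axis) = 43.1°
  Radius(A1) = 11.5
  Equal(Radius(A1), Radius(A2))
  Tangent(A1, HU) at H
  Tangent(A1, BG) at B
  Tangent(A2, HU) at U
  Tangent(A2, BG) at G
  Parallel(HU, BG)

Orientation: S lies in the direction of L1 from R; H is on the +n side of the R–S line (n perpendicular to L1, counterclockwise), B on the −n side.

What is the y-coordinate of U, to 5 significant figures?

28.212

The slot axis is L1's direction at 43.1°, so u = (cos 43.1°, sin 43.1°) = (0.73016, 0.68327) and n = (−sin 43.1°, cos 43.1°) = (-0.68327, 0.73016). R is at the origin and S lies 29.0 along u from R, so S = 29.0·u = (21.175, 19.815). Tangency of A1 to both parallel lines with radius 11.5 puts H and B at R ± 11.5·n: H = (-7.8576, 8.3969), B = (7.8576, -8.3969). Equal radii place U and G the same way about S: U = S + 11.5·n = (13.317, 28.212), G = S − 11.5·n = (29.032, 11.418). So U.y = 28.212.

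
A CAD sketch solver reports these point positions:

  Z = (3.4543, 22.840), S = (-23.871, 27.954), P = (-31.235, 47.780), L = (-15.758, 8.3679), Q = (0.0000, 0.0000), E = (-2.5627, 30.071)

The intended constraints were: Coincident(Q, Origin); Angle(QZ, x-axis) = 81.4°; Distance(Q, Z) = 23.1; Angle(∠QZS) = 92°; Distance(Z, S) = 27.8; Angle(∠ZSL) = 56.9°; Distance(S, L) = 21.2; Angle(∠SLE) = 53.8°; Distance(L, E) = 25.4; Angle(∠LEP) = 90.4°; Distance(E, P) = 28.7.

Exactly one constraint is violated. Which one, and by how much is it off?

Distance(E, P) = 28.7 — off by 5.00.

Q = (0.00, 0.00) ✓; QZ at 81.40° ✓; |QZ| = 23.10 ✓; ∠QZS = 92.00° ✓; |ZS| = 27.80 ✓; ∠ZSL = 56.90° ✓; |SL| = 21.20 ✓; ∠SLE = 53.80° ✓; |LE| = 25.40 ✓; ∠LEP = 90.40° ✓; |EP| = 33.70 ✗.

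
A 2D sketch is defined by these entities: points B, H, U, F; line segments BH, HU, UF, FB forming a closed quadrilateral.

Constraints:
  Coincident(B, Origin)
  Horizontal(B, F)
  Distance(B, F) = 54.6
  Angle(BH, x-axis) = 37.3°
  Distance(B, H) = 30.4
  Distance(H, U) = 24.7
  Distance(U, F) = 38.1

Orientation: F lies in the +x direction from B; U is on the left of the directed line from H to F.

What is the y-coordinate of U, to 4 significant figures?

35.85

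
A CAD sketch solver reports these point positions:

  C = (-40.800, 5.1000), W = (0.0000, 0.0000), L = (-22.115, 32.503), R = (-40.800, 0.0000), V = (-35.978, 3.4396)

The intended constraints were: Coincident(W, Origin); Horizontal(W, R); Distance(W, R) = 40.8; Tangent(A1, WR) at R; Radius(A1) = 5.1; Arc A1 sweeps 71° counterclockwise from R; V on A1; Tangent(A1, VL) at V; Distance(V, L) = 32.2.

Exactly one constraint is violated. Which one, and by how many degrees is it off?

Tangent(A1, VL) at V — off by 6.50°.

W = (0.00, 0.00) ✓; W.y = 0.00, R.y = 0.00 ✓; |WR| = 40.80 ✓; ∠(CR, RW) = 90.00° ✓; |CR| = 5.100 ✓; bearing(C→V) − bearing(C→R) = 71.00° ✓; |CV| = 5.100 ✓; ∠(CV, VL) = 96.50° ✗; |VL| = 32.20 ✓.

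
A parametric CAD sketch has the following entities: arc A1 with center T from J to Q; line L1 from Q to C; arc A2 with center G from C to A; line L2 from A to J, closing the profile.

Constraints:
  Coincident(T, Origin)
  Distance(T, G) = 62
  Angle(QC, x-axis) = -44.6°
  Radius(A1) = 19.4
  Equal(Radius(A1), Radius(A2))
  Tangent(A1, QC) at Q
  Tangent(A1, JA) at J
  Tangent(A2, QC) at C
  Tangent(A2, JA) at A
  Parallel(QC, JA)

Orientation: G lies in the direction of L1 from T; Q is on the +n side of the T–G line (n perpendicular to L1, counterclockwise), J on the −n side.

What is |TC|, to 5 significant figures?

64.964

The slot axis is L1's direction at -44.6°, so u = (cos -44.6°, sin -44.6°) = (0.71203, -0.70215) and n = (−sin -44.6°, cos -44.6°) = (0.70215, 0.71203). T is at the origin and G lies 62.0 along u from T, so G = 62.0·u = (44.146, -43.533). Tangency of A1 to both parallel lines with radius 19.4 puts Q and J at T ± 19.4·n: Q = (13.622, 13.813), J = (-13.622, -13.813). Equal radii place C and A the same way about G: C = G + 19.4·n = (57.767, -29.720), A = G − 19.4·n = (30.524, -57.347). Then |TC| = |C − T| = 64.964.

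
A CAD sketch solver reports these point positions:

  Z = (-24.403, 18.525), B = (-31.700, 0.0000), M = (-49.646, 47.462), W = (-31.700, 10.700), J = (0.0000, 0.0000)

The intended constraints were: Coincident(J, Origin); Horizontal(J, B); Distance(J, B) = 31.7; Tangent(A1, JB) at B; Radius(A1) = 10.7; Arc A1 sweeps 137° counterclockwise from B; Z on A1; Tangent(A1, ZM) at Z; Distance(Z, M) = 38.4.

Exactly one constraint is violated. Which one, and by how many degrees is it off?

Tangent(A1, ZM) at Z — off by 5.90°.

J = (0.00, 0.00) ✓; J.y = 0.00, B.y = 0.00 ✓; |JB| = 31.70 ✓; ∠(WB, BJ) = 90.00° ✓; |WB| = 10.70 ✓; bearing(W→Z) − bearing(W→B) = 137.0° ✓; |WZ| = 10.70 ✓; ∠(WZ, ZM) = 95.90° ✗; |ZM| = 38.40 ✓.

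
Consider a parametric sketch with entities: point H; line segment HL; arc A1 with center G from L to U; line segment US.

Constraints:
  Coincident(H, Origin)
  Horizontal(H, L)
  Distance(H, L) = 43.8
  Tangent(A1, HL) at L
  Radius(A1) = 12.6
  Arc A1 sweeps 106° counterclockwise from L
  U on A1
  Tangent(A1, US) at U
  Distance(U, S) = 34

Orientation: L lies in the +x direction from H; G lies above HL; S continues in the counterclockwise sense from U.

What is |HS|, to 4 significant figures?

67.40

On A1, L sits at bearing -90° from G; a 106° counterclockwise sweep puts U at bearing 16°, so U = G + 12.6·(cos 16°, sin 16°) = (55.91, 16.07). A1 meets US tangentially, so GU is at right angles to US, so US runs along (−sin 16°, cos 16°); with |US| = 34.0, S = (46.54, 48.76). Then |HS| = |S − H| = 67.40.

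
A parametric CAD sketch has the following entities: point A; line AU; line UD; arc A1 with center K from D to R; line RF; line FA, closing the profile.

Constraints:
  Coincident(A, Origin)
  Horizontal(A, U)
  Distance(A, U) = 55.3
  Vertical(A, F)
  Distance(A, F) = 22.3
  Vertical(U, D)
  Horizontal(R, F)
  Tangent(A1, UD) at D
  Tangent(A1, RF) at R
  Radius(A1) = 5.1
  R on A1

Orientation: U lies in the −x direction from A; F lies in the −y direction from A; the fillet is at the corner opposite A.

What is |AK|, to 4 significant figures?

53.06

A is at the origin; AU is horizontal with |AU| = 55.3 and U on the −x side, so U = (-55.30, 0.000). A and F share the same x with |AF| = 22.3 and F on the −y side, so F = (0.000, -22.30). The virtual corner opposite A is at (-55.30, -22.30). Since A1 is tangent to UD there, KD ⟂ UD and since A1 is tangent to RF there, KR ⟂ RF, with radius 5.1, so the center K sits 5.1 in from both sides at K = (-50.20, -17.20). Then |AK| = |K − A| = 53.06.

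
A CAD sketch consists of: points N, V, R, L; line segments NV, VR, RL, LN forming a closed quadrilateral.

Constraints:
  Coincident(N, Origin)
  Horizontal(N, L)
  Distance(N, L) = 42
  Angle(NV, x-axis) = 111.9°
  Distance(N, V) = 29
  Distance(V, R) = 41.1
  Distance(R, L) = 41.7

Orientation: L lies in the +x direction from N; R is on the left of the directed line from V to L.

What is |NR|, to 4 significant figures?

48.53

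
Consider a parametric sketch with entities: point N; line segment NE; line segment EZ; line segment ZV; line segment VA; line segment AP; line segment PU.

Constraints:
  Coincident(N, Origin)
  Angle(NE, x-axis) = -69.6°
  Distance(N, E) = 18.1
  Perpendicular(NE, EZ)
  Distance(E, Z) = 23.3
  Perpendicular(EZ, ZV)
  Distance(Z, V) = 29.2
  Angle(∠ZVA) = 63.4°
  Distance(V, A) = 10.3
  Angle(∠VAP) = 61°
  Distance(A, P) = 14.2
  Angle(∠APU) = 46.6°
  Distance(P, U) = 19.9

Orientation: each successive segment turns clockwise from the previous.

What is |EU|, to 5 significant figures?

42.743

∠VAP = 61.0° gives AP at -125.20° from the x-axis; with |AP| = 14.2, P = (-23.653, -10.434). ∠APU = 46.6° gives PU at 101.40° from the x-axis; with |PU| = 19.9, U = (-27.587, 9.0736). Then |EU| = |U − E| = 42.743.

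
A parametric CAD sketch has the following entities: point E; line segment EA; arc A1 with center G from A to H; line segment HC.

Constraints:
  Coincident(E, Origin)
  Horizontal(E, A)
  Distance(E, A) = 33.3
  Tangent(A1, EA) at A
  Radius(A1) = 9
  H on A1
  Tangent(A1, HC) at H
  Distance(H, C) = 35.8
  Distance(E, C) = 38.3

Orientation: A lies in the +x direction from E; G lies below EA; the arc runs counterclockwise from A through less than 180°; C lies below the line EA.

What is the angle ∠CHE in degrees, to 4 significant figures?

75.01°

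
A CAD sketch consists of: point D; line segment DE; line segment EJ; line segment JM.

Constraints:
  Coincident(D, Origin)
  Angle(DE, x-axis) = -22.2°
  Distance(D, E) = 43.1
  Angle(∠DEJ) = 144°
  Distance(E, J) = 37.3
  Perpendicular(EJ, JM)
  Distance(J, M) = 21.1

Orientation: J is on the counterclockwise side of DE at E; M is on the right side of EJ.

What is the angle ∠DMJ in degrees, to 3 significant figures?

57.2°

D is at the origin; DE runs at -22.2° with length 43.1, so E = 43.1·(cos -22.2°, sin -22.2°) = (39.9, -16.3). ∠DEJ = 144.0°, so EJ runs at -22.2° + (180° − 144.0°) = 13.8° from the x-axis; with |EJ| = 37.3, J = E + 37.3·(cos 13.8°, sin 13.8°) = (76.1, -7.39). EJ is perpendicular to JM; with |JM| = 21.1 on the right of EJ, M = J + 21.1·(0.239, -0.971) = (81.2, -27.9). Then cos ∠DMJ = MD·MJ / (|MD||MJ|), giving 57.2°.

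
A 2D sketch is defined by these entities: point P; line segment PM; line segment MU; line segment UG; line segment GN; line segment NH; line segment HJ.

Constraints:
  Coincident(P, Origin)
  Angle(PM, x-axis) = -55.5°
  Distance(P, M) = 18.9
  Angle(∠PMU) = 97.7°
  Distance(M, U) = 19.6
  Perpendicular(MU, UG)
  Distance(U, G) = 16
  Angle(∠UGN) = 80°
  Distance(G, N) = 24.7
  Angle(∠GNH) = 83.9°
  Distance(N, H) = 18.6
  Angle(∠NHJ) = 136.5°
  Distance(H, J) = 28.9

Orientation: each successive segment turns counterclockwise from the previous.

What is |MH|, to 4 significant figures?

6.175

∠UGN = 80.0° gives GN at -143.2° from the x-axis; with |GN| = 24.7, N = (1.208, -7.253). ∠GNH = 83.9° gives NH at -47.10° from the x-axis; with |NH| = 18.6, H = (13.87, -20.88). Then |MH| = |H − M| = 6.175.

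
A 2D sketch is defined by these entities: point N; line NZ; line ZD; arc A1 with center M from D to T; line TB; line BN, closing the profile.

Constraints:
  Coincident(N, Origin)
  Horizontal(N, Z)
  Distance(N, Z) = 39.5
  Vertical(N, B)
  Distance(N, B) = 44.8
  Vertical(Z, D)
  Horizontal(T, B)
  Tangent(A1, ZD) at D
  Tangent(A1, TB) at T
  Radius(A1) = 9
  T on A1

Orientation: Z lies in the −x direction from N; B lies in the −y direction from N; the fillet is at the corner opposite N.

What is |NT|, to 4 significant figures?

54.20

The virtual corner opposite N is at (-39.50, -44.80). A1 meets ZD tangentially, so MD is at right angles to ZD and since A1 is tangent to TB there, MT ⟂ TB, with radius 9.0, so the center M sits 9.0 in from both sides at M = (-30.50, -35.80). That places the tangent points at D = (-39.50, -35.80) on ZD and T = (-30.50, -44.80) on TB. Then |NT| = |T − N| = 54.20.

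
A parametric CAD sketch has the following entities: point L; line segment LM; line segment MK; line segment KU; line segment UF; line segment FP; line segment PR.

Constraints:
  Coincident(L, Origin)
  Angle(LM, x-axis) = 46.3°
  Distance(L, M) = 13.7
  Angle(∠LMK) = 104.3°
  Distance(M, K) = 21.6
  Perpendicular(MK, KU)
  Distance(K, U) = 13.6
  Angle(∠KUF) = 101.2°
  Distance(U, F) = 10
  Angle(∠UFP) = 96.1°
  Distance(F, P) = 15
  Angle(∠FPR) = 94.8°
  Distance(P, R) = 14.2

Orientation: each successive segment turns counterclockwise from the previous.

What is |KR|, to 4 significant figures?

4.269

L is at the origin; LM runs at 46.3° with length 13.7, so M = (9.465, 9.905). ∠LMK = 104.3° gives MK at 122.0° from the x-axis; with |MK| = 21.6, K = (-1.981, 28.22). MK is perpendicular to KU, so KU runs at -148.0°; with |KU| = 13.6, U = (-13.51, 21.02). ∠KUF = 101.2° gives UF at -69.20° from the x-axis; with |UF| = 10.0, F = (-9.964, 11.67). ∠UFP = 96.1° gives FP at 14.70° from the x-axis; with |FP| = 15.0, P = (4.545, 15.47). ∠FPR = 94.8° gives PR at 99.90° from the x-axis; with |PR| = 14.2, R = (2.104, 29.46). Then |KR| = |R − K| = 4.269.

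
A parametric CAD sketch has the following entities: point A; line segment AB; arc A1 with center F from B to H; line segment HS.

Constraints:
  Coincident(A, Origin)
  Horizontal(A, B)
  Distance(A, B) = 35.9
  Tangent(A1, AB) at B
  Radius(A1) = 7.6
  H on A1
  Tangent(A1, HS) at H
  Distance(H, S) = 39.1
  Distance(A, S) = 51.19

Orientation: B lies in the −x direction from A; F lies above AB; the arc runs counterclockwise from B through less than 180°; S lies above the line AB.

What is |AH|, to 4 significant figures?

29.13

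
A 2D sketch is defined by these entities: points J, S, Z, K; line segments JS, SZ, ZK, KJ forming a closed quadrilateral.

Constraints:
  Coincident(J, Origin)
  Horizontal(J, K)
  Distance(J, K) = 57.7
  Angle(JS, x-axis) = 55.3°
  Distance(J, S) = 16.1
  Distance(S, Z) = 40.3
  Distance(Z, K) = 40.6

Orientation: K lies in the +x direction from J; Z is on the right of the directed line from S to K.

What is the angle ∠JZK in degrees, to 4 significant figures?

100.1°

J is at the origin; JK is horizontal with |JK| = 57.7 and K in +x, so K = (57.7, 0). JS runs at 55.3° with |JS| = 16.1, so S = (9.165, 13.24). Z is determined by |SZ| = 40.3 and |ZK| = 40.6 together: it lies at the intersection of circle(S, 40.3) and circle(K, 40.6). With |SK| = 50.31, the foot of the radical line on SK is 24.91 from S and the perpendicular offset is √(40.3² − 24.91²) = 31.68. Taking the right-of-SK solution: Z = (24.87, -23.88).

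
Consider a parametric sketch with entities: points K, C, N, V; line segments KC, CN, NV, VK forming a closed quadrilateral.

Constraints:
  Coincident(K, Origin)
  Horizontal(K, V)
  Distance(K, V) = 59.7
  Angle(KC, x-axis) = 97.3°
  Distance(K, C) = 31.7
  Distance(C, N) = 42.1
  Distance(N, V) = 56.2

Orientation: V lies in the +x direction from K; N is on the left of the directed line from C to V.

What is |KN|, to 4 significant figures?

60.27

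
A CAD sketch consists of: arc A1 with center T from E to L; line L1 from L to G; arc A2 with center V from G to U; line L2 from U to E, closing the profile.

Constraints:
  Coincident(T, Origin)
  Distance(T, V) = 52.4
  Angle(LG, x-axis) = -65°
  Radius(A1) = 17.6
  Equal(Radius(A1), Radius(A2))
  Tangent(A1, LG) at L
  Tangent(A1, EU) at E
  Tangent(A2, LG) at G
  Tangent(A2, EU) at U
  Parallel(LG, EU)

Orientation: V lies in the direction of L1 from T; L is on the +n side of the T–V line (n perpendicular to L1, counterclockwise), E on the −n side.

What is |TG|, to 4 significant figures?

55.28

The slot axis is L1's direction at -65.0°, so u = (cos -65.0°, sin -65.0°) = (0.4226, -0.9063) and n = (−sin -65.0°, cos -65.0°) = (0.9063, 0.4226). T is at the origin and V lies 52.4 along u from T, so V = 52.4·u = (22.15, -47.49). Tangency of A1 to both parallel lines with radius 17.6 puts L and E at T ± 17.6·n: L = (15.95, 7.438), E = (-15.95, -7.438). Equal radii place G and U the same way about V: G = V + 17.6·n = (38.10, -40.05), U = V − 17.6·n = (6.194, -54.93). Then |TG| = |G − T| = 55.28.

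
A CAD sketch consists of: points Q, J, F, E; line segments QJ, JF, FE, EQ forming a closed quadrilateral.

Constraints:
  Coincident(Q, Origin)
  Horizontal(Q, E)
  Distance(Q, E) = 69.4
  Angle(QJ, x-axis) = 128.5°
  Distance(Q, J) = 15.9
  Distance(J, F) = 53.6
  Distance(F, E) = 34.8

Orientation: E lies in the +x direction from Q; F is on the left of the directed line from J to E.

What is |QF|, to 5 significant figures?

48.280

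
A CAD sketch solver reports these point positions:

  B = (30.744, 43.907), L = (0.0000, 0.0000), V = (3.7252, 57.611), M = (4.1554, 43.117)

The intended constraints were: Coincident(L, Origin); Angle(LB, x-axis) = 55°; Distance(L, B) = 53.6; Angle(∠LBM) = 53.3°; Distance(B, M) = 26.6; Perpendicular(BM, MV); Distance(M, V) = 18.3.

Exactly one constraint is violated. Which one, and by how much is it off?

Distance(M, V) = 18.3 — off by 3.80.

L = (0.00, 0.00) ✓; LB at 55.00° ✓; |LB| = 53.60 ✓; ∠LBM = 53.30° ✓; |BM| = 26.60 ✓; ∠(BM, MV) = 90.00° ✓; |MV| = 14.50 ✗.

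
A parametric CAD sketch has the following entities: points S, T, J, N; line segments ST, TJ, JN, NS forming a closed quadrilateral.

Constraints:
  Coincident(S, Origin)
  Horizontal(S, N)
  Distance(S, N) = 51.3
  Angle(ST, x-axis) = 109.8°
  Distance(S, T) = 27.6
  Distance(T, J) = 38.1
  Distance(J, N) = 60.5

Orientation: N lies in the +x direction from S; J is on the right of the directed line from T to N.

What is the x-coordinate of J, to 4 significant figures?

-7.976

S is at the origin; SN is horizontal with |SN| = 51.3 and N in +x, so N = (51.3, 0). ST runs at 109.8° with |ST| = 27.6, so T = (-9.349, 25.97). J is determined by |TJ| = 38.1 and |JN| = 60.5 together: it lies at the intersection of circle(T, 38.1) and circle(N, 60.5). With |TN| = 65.97, the foot of the radical line on TN is 16.25 from T and the perpendicular offset is √(38.1² − 16.25²) = 34.46. Taking the right-of-TN solution: J = (-7.976, -12.11).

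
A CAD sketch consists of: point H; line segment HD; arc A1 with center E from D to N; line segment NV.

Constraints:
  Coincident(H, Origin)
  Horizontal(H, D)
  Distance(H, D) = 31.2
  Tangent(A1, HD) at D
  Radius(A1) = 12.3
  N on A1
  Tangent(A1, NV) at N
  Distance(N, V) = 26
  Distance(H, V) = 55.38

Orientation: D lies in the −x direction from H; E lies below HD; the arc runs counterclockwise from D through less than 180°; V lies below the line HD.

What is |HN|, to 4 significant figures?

45.70

H is at the origin; HD is horizontal with |HD| = 31.2 and D on the −x side, so D = (-31.20, 0.000). A1 meets HD tangentially, so ED is at right angles to HD, so E = D + (0, -12.3) = (-31.20, -12.30). Since EN ⟂ NV (tangency), |EV| = √(12.3² + 26.0²) = 28.76 regardless of where N sits on A1. So V lies on both circle(H, 55.38) and circle(E, 28.76); the below-HD intersection is V = (-38.06, -40.23). N is the foot of the tangent from V: N = (-43.25, -14.76).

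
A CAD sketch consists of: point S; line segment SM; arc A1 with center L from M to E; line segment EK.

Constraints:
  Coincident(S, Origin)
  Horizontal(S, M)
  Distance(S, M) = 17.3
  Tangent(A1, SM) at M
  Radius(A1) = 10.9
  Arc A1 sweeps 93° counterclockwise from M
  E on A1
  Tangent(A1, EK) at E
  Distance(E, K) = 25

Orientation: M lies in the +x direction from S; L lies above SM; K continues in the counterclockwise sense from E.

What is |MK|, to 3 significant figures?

37.7

S is at the origin; SM is horizontal with |SM| = 17.3 and M on the +x side, so M = (17.3, 0.00). Since A1 is tangent to SM there, LM ⟂ SM, so L = M + (0, 10.9) = (17.3, 10.9). On A1, M sits at bearing -90° from L; a 93° counterclockwise sweep puts E at bearing 3°, so E = L + 10.9·(cos 3°, sin 3°) = (28.2, 11.5). Since A1 is tangent to EK there, LE ⟂ EK, so EK runs along (−sin 3°, cos 3°); with |EK| = 25.0, K = (26.9, 36.4). Then |MK| = |K − M| = 37.7.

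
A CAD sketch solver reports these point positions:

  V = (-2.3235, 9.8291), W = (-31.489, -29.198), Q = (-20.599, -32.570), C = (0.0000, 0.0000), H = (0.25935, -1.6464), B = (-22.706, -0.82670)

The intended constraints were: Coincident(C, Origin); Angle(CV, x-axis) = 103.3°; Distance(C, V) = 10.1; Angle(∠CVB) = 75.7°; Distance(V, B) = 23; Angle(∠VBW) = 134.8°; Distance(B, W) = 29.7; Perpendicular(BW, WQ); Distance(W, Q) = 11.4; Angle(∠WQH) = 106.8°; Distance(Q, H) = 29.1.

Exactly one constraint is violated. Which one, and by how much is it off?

Distance(Q, H) = 29.1 — off by 8.20.

C = (0.00, 0.00) ✓; CV at 103.3° ✓; |CV| = 10.10 ✓; ∠CVB = 75.70° ✓; |VB| = 23.00 ✓; ∠VBW = 134.8° ✓; |BW| = 29.70 ✓; ∠(BW, WQ) = 90.00° ✓; |WQ| = 11.40 ✓; ∠WQH = 106.8° ✓; |QH| = 37.30 ✗.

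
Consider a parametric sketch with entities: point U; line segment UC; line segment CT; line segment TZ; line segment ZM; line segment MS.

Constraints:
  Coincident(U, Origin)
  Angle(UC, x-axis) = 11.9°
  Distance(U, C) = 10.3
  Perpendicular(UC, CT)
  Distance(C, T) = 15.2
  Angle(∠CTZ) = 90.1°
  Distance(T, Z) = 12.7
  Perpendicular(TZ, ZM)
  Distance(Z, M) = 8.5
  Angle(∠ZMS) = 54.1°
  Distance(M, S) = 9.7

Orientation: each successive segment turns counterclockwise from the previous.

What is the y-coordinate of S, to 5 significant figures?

13.254

The perpendicularity gives ZM at right angles to TZ, so ZM runs at -78.200°; with |ZM| = 8.5, M = (-3.7491, 6.0798). ∠ZMS = 54.1° gives MS at 47.700° from the x-axis; with |MS| = 9.7, S = (2.7792, 13.254). So S.y = 13.254.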